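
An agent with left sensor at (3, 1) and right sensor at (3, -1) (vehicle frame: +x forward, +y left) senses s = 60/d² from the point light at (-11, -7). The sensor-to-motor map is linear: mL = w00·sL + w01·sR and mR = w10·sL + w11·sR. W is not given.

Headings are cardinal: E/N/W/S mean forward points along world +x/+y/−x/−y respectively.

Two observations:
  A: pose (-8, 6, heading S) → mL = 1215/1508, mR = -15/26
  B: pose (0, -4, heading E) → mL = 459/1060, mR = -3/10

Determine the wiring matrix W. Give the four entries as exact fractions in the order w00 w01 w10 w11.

1 1/2 0 -1

obs A: pose=(-8,6,S) → sL=15/29, sR=15/26, mL=1215/1508, mR=-15/26
obs B: pose=(0,-4,E) → sL=15/53, sR=3/10, mL=459/1060, mR=-3/10
sensor matrix S = [[15/29, 15/26], [15/53, 3/10]]; det S = -162/19981
solve [mL_A; mL_B] = S·[w00; w01] and [mR_A; mR_B] = S·[w10; w11]:
  w00 = 1, w01 = 1/2, w10 = 0, w11 = -1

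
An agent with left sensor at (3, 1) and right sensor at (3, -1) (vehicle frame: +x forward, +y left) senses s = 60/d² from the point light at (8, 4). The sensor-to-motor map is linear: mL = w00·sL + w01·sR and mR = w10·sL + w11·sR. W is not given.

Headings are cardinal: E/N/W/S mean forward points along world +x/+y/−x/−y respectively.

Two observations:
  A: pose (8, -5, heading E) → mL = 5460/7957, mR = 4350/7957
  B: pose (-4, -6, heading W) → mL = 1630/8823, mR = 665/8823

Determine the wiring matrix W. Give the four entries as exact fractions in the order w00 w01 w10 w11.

1/2 1/2 1 -1/2

obs A: pose=(8,-5,E) → sL=60/73, sR=60/109, mL=5460/7957, mR=4350/7957
obs B: pose=(-4,-6,W) → sL=30/173, sR=10/51, mL=1630/8823, mR=665/8823
sensor matrix S = [[60/73, 60/109], [30/173, 10/51]]; det S = 1537600/23401537
solve [mL_A; mL_B] = S·[w00; w01] and [mR_A; mR_B] = S·[w10; w11]:
  w00 = 1/2, w01 = 1/2, w10 = 1, w11 = -1/2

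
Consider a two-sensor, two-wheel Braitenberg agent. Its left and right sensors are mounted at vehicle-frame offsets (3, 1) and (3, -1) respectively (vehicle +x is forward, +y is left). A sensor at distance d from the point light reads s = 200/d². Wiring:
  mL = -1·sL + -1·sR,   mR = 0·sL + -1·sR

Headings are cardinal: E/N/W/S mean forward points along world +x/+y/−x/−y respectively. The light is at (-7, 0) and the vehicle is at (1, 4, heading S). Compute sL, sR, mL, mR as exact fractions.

100/41 4 -264/41 -4

left sensor world pos  = (2, 1); dL² = 82
right sensor world pos = (0, 1); dR² = 50
sL = 200/82 = 100/41
sR = 200/50 = 4
mL = -1·sL + -1·sR = -264/41
mR = 0·sL + -1·sR = -4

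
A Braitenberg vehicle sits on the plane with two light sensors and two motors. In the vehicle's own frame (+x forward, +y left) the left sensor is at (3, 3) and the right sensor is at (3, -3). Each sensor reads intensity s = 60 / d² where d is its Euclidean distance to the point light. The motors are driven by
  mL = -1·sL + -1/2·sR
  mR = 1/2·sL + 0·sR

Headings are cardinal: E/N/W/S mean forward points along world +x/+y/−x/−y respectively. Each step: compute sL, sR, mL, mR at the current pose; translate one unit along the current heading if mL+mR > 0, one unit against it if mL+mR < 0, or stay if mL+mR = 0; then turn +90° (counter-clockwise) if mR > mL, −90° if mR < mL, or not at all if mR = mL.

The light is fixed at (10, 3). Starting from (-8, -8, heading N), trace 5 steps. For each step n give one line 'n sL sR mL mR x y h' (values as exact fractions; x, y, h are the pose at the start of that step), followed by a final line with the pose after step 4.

n=0: pose=(-8,-8,N); sL=12/101, sR=60/289; mL=-6498/29189, mR=6/101; mL+mR=-4764/29189 → advance -1; mR−mL=8232/29189 → turn +1·90°
n=1: pose=(-8,-9,W); sL=10/111, sR=10/87; mL=-475/3219, mR=5/111; mL+mR=-110/1073 → advance -1; mR−mL=620/3219 → turn +1·90°
n=2: pose=(-7,-9,S); sL=60/421, sR=12/125; mL=-10026/52625, mR=30/421; mL+mR=-6276/52625 → advance -1; mR−mL=13776/52625 → turn +1·90°
n=3: pose=(-7,-8,E); sL=3/13, sR=15/98; mL=-783/2548, mR=3/26; mL+mR=-489/2548 → advance -1; mR−mL=1077/2548 → turn +1·90°
n=4: pose=(-8,-8,N); sL=12/101, sR=60/289; mL=-6498/29189, mR=6/101; mL+mR=-4764/29189 → advance -1; mR−mL=8232/29189 → turn +1·90°

0 12/101 60/289 -6498/29189 6/101 -8 -8 N
1 10/111 10/87 -475/3219 5/111 -8 -9 W
2 60/421 12/125 -10026/52625 30/421 -7 -9 S
3 3/13 15/98 -783/2548 3/26 -7 -8 E
4 12/101 60/289 -6498/29189 6/101 -8 -8 N
final -8 -9 W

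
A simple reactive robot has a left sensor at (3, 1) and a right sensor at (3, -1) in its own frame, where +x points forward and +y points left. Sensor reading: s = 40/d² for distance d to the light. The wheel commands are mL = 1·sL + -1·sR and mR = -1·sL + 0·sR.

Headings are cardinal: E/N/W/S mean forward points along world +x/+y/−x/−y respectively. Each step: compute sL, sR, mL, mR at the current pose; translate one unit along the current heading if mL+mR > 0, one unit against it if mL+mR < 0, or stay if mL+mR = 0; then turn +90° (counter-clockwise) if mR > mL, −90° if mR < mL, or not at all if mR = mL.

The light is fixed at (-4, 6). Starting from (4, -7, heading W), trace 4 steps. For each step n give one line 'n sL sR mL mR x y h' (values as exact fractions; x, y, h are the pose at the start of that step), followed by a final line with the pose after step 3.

n=0: pose=(4,-7,W); sL=40/221, sR=40/169; mL=-160/2873, mR=-40/221; mL+mR=-40/169 → advance -1; mR−mL=-360/2873 → turn -1·90°
n=1: pose=(5,-7,N); sL=10/41, sR=1/5; mL=9/205, mR=-10/41; mL+mR=-1/5 → advance -1; mR−mL=-59/205 → turn -1·90°
n=2: pose=(5,-8,E); sL=40/313, sR=40/369; mL=2240/115497, mR=-40/313; mL+mR=-40/369 → advance -1; mR−mL=-17000/115497 → turn -1·90°
n=3: pose=(4,-8,S); sL=4/37, sR=20/169; mL=-64/6253, mR=-4/37; mL+mR=-20/169 → advance -1; mR−mL=-612/6253 → turn -1·90°

0 40/221 40/169 -160/2873 -40/221 4 -7 W
1 10/41 1/5 9/205 -10/41 5 -7 N
2 40/313 40/369 2240/115497 -40/313 5 -8 E
3 4/37 20/169 -64/6253 -4/37 4 -8 S
final 4 -7 W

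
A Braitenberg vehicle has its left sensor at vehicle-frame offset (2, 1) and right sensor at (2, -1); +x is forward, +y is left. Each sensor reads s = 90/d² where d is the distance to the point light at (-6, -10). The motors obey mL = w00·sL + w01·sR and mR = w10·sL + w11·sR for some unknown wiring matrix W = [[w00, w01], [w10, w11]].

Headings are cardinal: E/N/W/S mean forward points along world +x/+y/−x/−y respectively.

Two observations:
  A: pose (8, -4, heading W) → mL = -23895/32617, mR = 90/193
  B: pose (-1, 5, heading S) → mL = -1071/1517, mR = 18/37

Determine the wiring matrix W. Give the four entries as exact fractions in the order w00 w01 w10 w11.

obs A: pose=(8,-4,W) → sL=90/169, sR=90/193, mL=-23895/32617, mR=90/193
obs B: pose=(-1,5,S) → sL=18/41, sR=18/37, mL=-1071/1517, mR=18/37
sensor matrix S = [[90/169, 90/193], [18/41, 18/37]]; det S = 2689200/49479989
solve [mL_A; mL_B] = S·[w00; w01] and [mR_A; mR_B] = S·[w10; w11]:
  w00 = -1/2, w01 = -1, w10 = 0, w11 = 1

-1/2 -1 0 1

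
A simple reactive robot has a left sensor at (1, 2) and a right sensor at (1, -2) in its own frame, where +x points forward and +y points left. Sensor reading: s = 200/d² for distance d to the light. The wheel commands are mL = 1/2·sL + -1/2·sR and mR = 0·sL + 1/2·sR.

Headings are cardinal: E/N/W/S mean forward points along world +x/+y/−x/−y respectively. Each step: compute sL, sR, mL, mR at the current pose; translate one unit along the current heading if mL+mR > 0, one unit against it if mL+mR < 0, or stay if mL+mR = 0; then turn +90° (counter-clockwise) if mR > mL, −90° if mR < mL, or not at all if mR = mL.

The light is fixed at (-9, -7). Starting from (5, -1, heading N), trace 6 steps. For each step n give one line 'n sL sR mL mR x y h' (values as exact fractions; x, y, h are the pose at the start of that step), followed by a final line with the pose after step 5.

n=0: pose=(5,-1,N); sL=200/193, sR=40/61; mL=2240/11773, mR=20/61; mL+mR=100/193 → advance +1; mR−mL=1620/11773 → turn +1·90°
n=1: pose=(5,0,W); sL=100/97, sR=4/5; mL=56/485, mR=2/5; mL+mR=50/97 → advance +1; mR−mL=138/485 → turn +1·90°
n=2: pose=(4,0,S); sL=200/261, sR=200/157; mL=-10400/40977, mR=100/157; mL+mR=100/261 → advance +1; mR−mL=36500/40977 → turn +1·90°
n=3: pose=(4,-1,E); sL=10/13, sR=50/53; mL=-60/689, mR=25/53; mL+mR=5/13 → advance +1; mR−mL=385/689 → turn +1·90°
n=4: pose=(5,-1,N); sL=200/193, sR=40/61; mL=2240/11773, mR=20/61; mL+mR=100/193 → advance +1; mR−mL=1620/11773 → turn +1·90°
n=5: pose=(5,0,W); sL=100/97, sR=4/5; mL=56/485, mR=2/5; mL+mR=50/97 → advance +1; mR−mL=138/485 → turn +1·90°

0 200/193 40/61 2240/11773 20/61 5 -1 N
1 100/97 4/5 56/485 2/5 5 0 W
2 200/261 200/157 -10400/40977 100/157 4 0 S
3 10/13 50/53 -60/689 25/53 4 -1 E
4 200/193 40/61 2240/11773 20/61 5 -1 N
5 100/97 4/5 56/485 2/5 5 0 W
final 4 0 S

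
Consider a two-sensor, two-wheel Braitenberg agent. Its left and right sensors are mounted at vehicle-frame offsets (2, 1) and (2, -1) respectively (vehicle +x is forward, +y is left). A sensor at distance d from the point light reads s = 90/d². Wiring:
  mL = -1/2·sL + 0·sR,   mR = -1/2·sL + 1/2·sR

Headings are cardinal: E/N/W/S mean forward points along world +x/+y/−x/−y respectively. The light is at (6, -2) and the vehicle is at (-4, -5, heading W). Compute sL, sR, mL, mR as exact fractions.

9/16 45/74 -9/32 27/1184

left sensor world pos  = (-6, -6); dL² = 160
right sensor world pos = (-6, -4); dR² = 148
sL = 90/160 = 9/16
sR = 90/148 = 45/74
mL = -1/2·sL + 0·sR = -9/32
mR = -1/2·sL + 1/2·sR = 27/1184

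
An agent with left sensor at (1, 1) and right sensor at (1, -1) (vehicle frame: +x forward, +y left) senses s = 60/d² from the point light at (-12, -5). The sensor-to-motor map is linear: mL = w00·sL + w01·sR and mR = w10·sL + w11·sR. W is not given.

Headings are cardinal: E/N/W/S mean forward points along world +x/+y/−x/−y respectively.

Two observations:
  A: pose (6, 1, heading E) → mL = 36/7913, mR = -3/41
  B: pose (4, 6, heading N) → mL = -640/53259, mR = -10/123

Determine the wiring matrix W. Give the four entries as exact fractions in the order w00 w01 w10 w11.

-1/2 1/2 -1/2 0

obs A: pose=(6,1,E) → sL=6/41, sR=30/193, mL=36/7913, mR=-3/41
obs B: pose=(4,6,N) → sL=20/123, sR=60/433, mL=-640/53259, mR=-10/123
sensor matrix S = [[6/41, 30/193], [20/123, 60/433]]; det S = -17120/3426329
solve [mL_A; mL_B] = S·[w00; w01] and [mR_A; mR_B] = S·[w10; w11]:
  w00 = -1/2, w01 = 1/2, w10 = -1/2, w11 = 0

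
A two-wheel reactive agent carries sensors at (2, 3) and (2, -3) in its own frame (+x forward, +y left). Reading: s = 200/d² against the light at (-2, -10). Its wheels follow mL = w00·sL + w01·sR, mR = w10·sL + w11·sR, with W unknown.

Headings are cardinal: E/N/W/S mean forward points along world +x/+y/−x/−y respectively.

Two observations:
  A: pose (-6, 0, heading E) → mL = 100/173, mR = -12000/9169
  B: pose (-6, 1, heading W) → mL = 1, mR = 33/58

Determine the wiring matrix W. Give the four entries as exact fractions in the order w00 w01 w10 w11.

obs A: pose=(-6,0,E) → sL=200/173, sR=200/53, mL=100/173, mR=-12000/9169
obs B: pose=(-6,1,W) → sL=2, sR=25/29, mL=1, mR=33/58
sensor matrix S = [[200/173, 200/53], [2, 25/29]]; det S = -1741800/265901
solve [mL_A; mL_B] = S·[w00; w01] and [mR_A; mR_B] = S·[w10; w11]:
  w00 = 1/2, w01 = 0, w10 = 1/2, w11 = -1/2

1/2 0 1/2 -1/2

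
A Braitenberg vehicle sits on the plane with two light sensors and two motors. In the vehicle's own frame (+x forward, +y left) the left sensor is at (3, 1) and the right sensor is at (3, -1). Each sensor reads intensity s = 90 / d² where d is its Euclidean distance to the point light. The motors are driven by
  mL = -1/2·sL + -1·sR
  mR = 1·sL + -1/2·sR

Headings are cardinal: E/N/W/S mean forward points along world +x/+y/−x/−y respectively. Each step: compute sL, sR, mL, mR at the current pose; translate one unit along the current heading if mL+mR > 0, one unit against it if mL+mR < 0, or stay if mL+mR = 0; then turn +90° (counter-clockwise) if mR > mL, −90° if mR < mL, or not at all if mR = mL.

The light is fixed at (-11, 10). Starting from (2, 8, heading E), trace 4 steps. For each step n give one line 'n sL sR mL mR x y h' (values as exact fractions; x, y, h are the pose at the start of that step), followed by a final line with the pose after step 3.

n=0: pose=(2,8,E); sL=90/257, sR=18/53; mL=-7011/13621, mR=2457/13621; mL+mR=-4554/13621 → advance -1; mR−mL=9468/13621 → turn +1·90°
n=1: pose=(1,8,N); sL=45/61, sR=9/17; mL=-1863/2074, mR=981/2074; mL+mR=-441/1037 → advance -1; mR−mL=1422/1037 → turn +1·90°
n=2: pose=(1,7,W); sL=90/97, sR=18/17; mL=-2511/1649, mR=657/1649; mL+mR=-1854/1649 → advance -1; mR−mL=3168/1649 → turn +1·90°
n=3: pose=(2,7,S); sL=45/116, sR=1/2; mL=-161/232, mR=4/29; mL+mR=-129/232 → advance -1; mR−mL=193/232 → turn +1·90°

0 90/257 18/53 -7011/13621 2457/13621 2 8 E
1 45/61 9/17 -1863/2074 981/2074 1 8 N
2 90/97 18/17 -2511/1649 657/1649 1 7 W
3 45/116 1/2 -161/232 4/29 2 7 S
final 2 8 E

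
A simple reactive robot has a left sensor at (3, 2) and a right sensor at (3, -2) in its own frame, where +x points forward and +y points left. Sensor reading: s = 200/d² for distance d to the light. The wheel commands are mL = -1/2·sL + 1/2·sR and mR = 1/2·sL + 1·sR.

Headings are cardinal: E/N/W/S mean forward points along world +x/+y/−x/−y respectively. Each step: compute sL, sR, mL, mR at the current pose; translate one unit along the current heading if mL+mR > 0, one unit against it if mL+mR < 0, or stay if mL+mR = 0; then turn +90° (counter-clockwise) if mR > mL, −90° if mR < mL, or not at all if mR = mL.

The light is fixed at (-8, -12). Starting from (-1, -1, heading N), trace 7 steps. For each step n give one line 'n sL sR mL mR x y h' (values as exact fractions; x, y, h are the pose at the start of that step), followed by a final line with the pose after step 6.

n=0: pose=(-1,-1,N); sL=200/221, sR=200/277; mL=-5600/61217, mR=71900/61217; mL+mR=300/277 → advance +1; mR−mL=77500/61217 → turn +1·90°
n=1: pose=(-1,0,W); sL=50/29, sR=50/53; mL=-600/1537, mR=2775/1537; mL+mR=75/53 → advance +1; mR−mL=3375/1537 → turn +1·90°
n=2: pose=(-2,0,S); sL=40/29, sR=200/97; mL=960/2813, mR=7740/2813; mL+mR=300/97 → advance +1; mR−mL=6780/2813 → turn +1·90°
n=3: pose=(-2,-1,E); sL=4/5, sR=100/81; mL=88/405, mR=662/405; mL+mR=50/27 → advance +1; mR−mL=574/405 → turn +1·90°
n=4: pose=(-1,-1,N); sL=200/221, sR=200/277; mL=-5600/61217, mR=71900/61217; mL+mR=300/277 → advance +1; mR−mL=77500/61217 → turn +1·90°
n=5: pose=(-1,0,W); sL=50/29, sR=50/53; mL=-600/1537, mR=2775/1537; mL+mR=75/53 → advance +1; mR−mL=3375/1537 → turn +1·90°
n=6: pose=(-2,0,S); sL=40/29, sR=200/97; mL=960/2813, mR=7740/2813; mL+mR=300/97 → advance +1; mR−mL=6780/2813 → turn +1·90°

0 200/221 200/277 -5600/61217 71900/61217 -1 -1 N
1 50/29 50/53 -600/1537 2775/1537 -1 0 W
2 40/29 200/97 960/2813 7740/2813 -2 0 S
3 4/5 100/81 88/405 662/405 -2 -1 E
4 200/221 200/277 -5600/61217 71900/61217 -1 -1 N
5 50/29 50/53 -600/1537 2775/1537 -1 0 W
6 40/29 200/97 960/2813 7740/2813 -2 0 S
final -2 -1 E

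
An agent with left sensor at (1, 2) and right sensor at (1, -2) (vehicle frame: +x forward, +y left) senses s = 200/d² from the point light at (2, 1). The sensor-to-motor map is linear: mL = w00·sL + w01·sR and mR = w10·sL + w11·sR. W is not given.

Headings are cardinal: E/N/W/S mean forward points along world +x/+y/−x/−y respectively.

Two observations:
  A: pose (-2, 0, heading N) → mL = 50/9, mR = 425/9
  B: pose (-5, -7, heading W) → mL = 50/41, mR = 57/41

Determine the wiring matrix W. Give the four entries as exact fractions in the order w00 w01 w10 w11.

1 0 -1/2 1

obs A: pose=(-2,0,N) → sL=50/9, sR=50, mL=50/9, mR=425/9
obs B: pose=(-5,-7,W) → sL=50/41, sR=2, mL=50/41, mR=57/41
sensor matrix S = [[50/9, 50], [50/41, 2]]; det S = -18400/369
solve [mL_A; mL_B] = S·[w00; w01] and [mR_A; mR_B] = S·[w10; w11]:
  w00 = 1, w01 = 0, w10 = -1/2, w11 = 1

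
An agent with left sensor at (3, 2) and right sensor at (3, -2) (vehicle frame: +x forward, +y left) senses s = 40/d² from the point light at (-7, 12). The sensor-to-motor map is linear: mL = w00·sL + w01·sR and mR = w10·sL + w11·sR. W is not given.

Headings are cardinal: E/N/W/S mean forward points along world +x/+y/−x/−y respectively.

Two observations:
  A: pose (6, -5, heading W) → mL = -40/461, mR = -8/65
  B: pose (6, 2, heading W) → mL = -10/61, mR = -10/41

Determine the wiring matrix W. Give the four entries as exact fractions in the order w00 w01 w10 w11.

-1 0 0 -1

obs A: pose=(6,-5,W) → sL=40/461, sR=8/65, mL=-40/461, mR=-8/65
obs B: pose=(6,2,W) → sL=10/61, sR=10/41, mL=-10/61, mR=-10/41
sensor matrix S = [[40/461, 8/65], [10/61, 10/41]]; det S = 14784/14988493
solve [mL_A; mL_B] = S·[w00; w01] and [mR_A; mR_B] = S·[w10; w11]:
  w00 = -1, w01 = 0, w10 = 0, w11 = -1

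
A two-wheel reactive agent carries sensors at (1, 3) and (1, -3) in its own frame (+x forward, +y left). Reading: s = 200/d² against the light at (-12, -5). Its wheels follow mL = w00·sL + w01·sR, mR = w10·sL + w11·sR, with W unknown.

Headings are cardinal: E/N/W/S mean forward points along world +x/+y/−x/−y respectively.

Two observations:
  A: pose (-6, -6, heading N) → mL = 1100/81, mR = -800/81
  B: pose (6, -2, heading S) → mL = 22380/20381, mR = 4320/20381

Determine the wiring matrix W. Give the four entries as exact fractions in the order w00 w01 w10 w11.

1/2 1 -1/2 1/2

obs A: pose=(-6,-6,N) → sL=200/9, sR=200/81, mL=1100/81, mR=-800/81
obs B: pose=(6,-2,S) → sL=40/89, sR=200/229, mL=22380/20381, mR=4320/20381
sensor matrix S = [[200/9, 200/81], [40/89, 200/229]]; det S = 30208000/1650861
solve [mL_A; mL_B] = S·[w00; w01] and [mR_A; mR_B] = S·[w10; w11]:
  w00 = 1/2, w01 = 1, w10 = -1/2, w11 = 1/2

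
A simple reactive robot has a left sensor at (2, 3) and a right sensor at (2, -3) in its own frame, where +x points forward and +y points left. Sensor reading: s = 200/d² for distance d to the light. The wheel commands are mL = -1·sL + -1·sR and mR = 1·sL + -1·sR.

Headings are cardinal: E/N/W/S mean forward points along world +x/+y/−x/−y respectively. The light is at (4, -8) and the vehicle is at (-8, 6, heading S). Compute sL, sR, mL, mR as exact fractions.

left sensor world pos  = (-5, 4); dL² = 225
right sensor world pos = (-11, 4); dR² = 369
sL = 200/225 = 8/9
sR = 200/369 = 200/369
mL = -1·sL + -1·sR = -176/123
mR = 1·sL + -1·sR = 128/369

8/9 200/369 -176/123 128/369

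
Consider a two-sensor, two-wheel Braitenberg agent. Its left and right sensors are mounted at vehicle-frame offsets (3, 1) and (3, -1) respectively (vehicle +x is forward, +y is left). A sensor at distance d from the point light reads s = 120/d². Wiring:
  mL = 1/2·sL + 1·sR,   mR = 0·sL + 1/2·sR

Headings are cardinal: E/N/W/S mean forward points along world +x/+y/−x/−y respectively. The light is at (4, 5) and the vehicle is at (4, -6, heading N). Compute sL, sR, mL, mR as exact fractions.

24/13 24/13 36/13 12/13

left sensor world pos  = (3, -3); dL² = 65
right sensor world pos = (5, -3); dR² = 65
sL = 120/65 = 24/13
sR = 120/65 = 24/13
mL = 1/2·sL + 1·sR = 36/13
mR = 0·sL + 1/2·sR = 12/13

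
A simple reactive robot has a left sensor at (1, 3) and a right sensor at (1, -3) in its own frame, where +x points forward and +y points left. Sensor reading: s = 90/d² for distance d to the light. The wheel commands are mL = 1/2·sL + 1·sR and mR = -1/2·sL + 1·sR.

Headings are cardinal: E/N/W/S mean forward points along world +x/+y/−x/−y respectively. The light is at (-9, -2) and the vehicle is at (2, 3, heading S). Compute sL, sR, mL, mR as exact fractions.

45/106 9/8 567/424 387/424

left sensor world pos  = (5, 2); dL² = 212
right sensor world pos = (-1, 2); dR² = 80
sL = 90/212 = 45/106
sR = 90/80 = 9/8
mL = 1/2·sL + 1·sR = 567/424
mR = -1/2·sL + 1·sR = 387/424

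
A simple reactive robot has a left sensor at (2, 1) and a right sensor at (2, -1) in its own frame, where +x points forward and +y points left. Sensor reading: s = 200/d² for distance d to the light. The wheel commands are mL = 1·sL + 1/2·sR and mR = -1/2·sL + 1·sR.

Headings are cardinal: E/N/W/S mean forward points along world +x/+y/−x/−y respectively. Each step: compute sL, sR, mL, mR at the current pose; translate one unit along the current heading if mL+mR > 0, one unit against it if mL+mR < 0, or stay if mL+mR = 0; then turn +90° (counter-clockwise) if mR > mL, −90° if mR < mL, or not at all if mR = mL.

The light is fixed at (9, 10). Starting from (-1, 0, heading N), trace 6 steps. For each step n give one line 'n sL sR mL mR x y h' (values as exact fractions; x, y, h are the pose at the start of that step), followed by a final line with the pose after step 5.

0 40/37 40/29 1900/1073 900/1073 -1 0 N
1 25/16 50/41 1425/656 575/1312 -1 1 E
2 40/37 200/221 12540/8177 2980/8177 0 1 S
3 100/121 100/101 16150/12221 7050/12221 0 0 W
4 40/37 40/29 1900/1073 900/1073 -1 0 N
5 25/16 50/41 1425/656 575/1312 -1 1 E
final 0 1 S

n=0: pose=(-1,0,N); sL=40/37, sR=40/29; mL=1900/1073, mR=900/1073; mL+mR=2800/1073 → advance +1; mR−mL=-1000/1073 → turn -1·90°
n=1: pose=(-1,1,E); sL=25/16, sR=50/41; mL=1425/656, mR=575/1312; mL+mR=3425/1312 → advance +1; mR−mL=-2275/1312 → turn -1·90°
n=2: pose=(0,1,S); sL=40/37, sR=200/221; mL=12540/8177, mR=2980/8177; mL+mR=15520/8177 → advance +1; mR−mL=-9560/8177 → turn -1·90°
n=3: pose=(0,0,W); sL=100/121, sR=100/101; mL=16150/12221, mR=7050/12221; mL+mR=23200/12221 → advance +1; mR−mL=-9100/12221 → turn -1·90°
n=4: pose=(-1,0,N); sL=40/37, sR=40/29; mL=1900/1073, mR=900/1073; mL+mR=2800/1073 → advance +1; mR−mL=-1000/1073 → turn -1·90°
n=5: pose=(-1,1,E); sL=25/16, sR=50/41; mL=1425/656, mR=575/1312; mL+mR=3425/1312 → advance +1; mR−mL=-2275/1312 → turn -1·90°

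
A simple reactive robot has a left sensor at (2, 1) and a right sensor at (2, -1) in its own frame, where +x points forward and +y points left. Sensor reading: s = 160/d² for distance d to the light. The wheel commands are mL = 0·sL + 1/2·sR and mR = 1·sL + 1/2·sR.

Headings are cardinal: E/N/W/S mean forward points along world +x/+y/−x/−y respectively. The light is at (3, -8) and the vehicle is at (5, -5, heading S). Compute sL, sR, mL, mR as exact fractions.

left sensor world pos  = (6, -7); dL² = 10
right sensor world pos = (4, -7); dR² = 2
sL = 160/10 = 16
sR = 160/2 = 80
mL = 0·sL + 1/2·sR = 40
mR = 1·sL + 1/2·sR = 56

16 80 40 56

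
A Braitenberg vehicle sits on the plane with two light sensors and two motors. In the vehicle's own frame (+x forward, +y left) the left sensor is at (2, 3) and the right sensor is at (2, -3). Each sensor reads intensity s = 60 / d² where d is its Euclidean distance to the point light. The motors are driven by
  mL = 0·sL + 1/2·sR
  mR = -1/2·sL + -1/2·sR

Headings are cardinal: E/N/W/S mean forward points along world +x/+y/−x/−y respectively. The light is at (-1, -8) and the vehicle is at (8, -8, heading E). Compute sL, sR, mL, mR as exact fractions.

6/13 6/13 3/13 -6/13

left sensor world pos  = (10, -5); dL² = 130
right sensor world pos = (10, -11); dR² = 130
sL = 60/130 = 6/13
sR = 60/130 = 6/13
mL = 0·sL + 1/2·sR = 3/13
mR = -1/2·sL + -1/2·sR = -6/13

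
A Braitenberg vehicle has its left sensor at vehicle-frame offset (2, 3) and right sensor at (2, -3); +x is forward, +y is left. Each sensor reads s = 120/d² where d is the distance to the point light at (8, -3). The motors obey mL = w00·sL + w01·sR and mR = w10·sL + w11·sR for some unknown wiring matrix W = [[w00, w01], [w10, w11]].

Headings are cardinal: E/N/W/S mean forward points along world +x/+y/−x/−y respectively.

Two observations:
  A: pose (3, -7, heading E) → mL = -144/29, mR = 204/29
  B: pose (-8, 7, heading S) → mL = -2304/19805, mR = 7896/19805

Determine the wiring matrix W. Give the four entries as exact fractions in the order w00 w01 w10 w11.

obs A: pose=(3,-7,E) → sL=12, sR=60/29, mL=-144/29, mR=204/29
obs B: pose=(-8,7,S) → sL=120/233, sR=24/85, mL=-2304/19805, mR=7896/19805
sensor matrix S = [[12, 60/29], [120/233, 24/85]]; det S = 1334016/574345
solve [mL_A; mL_B] = S·[w00; w01] and [mR_A; mR_B] = S·[w10; w11]:
  w00 = -1/2, w01 = 1/2, w10 = 1/2, w11 = 1/2

-1/2 1/2 1/2 1/2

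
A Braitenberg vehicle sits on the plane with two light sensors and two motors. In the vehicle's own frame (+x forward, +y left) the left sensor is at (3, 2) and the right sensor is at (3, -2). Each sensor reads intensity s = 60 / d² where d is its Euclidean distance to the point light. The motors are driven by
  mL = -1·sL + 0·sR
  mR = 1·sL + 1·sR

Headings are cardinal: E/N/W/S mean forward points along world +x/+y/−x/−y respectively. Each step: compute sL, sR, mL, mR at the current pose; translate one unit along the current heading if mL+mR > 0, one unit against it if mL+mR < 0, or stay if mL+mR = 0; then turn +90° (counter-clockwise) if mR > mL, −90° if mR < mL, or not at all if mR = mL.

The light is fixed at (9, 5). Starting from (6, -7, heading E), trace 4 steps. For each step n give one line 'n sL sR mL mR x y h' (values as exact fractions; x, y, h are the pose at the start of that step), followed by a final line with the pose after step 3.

n=0: pose=(6,-7,E); sL=3/5, sR=15/49; mL=-3/5, mR=222/245; mL+mR=15/49 → advance +1; mR−mL=369/245 → turn +1·90°
n=1: pose=(7,-7,N); sL=60/97, sR=20/27; mL=-60/97, mR=3560/2619; mL+mR=20/27 → advance +1; mR−mL=5180/2619 → turn +1·90°
n=2: pose=(7,-6,W); sL=30/97, sR=30/53; mL=-30/97, mR=4500/5141; mL+mR=30/53 → advance +1; mR−mL=6090/5141 → turn +1·90°
n=3: pose=(6,-6,S); sL=60/197, sR=60/221; mL=-60/197, mR=25080/43537; mL+mR=60/221 → advance +1; mR−mL=38340/43537 → turn +1·90°

0 3/5 15/49 -3/5 222/245 6 -7 E
1 60/97 20/27 -60/97 3560/2619 7 -7 N
2 30/97 30/53 -30/97 4500/5141 7 -6 W
3 60/197 60/221 -60/197 25080/43537 6 -6 S
final 6 -7 E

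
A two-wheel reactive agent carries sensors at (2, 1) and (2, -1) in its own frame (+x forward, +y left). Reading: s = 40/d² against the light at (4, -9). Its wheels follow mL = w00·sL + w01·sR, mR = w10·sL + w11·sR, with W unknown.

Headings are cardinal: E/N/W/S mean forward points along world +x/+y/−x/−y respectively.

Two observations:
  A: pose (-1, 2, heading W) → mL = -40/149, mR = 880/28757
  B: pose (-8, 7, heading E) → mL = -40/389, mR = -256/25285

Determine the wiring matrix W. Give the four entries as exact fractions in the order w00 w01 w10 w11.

obs A: pose=(-1,2,W) → sL=40/149, sR=40/193, mL=-40/149, mR=880/28757
obs B: pose=(-8,7,E) → sL=40/389, sR=8/65, mL=-40/389, mR=-256/25285
sensor matrix S = [[40/149, 40/193], [40/389, 8/65]]; det S = 1705728/145424149
solve [mL_A; mL_B] = S·[w00; w01] and [mR_A; mR_B] = S·[w10; w11]:
  w00 = -1, w01 = 0, w10 = 1/2, w11 = -1/2

-1 0 1/2 -1/2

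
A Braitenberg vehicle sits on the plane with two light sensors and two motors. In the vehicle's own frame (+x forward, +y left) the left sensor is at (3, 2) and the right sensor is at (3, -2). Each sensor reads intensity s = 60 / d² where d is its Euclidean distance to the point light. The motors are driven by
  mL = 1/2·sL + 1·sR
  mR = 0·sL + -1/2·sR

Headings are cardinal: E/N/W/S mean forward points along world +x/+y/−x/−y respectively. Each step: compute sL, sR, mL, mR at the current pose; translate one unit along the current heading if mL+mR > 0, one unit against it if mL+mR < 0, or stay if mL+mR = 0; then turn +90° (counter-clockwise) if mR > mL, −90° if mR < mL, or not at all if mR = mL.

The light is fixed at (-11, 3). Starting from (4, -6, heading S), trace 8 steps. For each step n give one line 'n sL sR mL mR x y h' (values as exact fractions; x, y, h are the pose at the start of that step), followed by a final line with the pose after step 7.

0 60/433 60/313 35370/135529 -30/313 4 -6 S
1 5/24 15/52 245/624 -15/104 4 -7 W
2 60/193 12/61 4146/11773 -6/61 3 -7 N
3 30/169 6/41 1629/6929 -3/41 3 -6 E
4 60/433 60/313 35370/135529 -30/313 4 -6 S
5 5/24 15/52 245/624 -15/104 4 -7 W
6 60/193 12/61 4146/11773 -6/61 3 -7 N
7 30/169 6/41 1629/6929 -3/41 3 -6 E
final 4 -6 S

n=0: pose=(4,-6,S); sL=60/433, sR=60/313; mL=35370/135529, mR=-30/313; mL+mR=22380/135529 → advance +1; mR−mL=-48360/135529 → turn -1·90°
n=1: pose=(4,-7,W); sL=5/24, sR=15/52; mL=245/624, mR=-15/104; mL+mR=155/624 → advance +1; mR−mL=-335/624 → turn -1·90°
n=2: pose=(3,-7,N); sL=60/193, sR=12/61; mL=4146/11773, mR=-6/61; mL+mR=2988/11773 → advance +1; mR−mL=-5304/11773 → turn -1·90°
n=3: pose=(3,-6,E); sL=30/169, sR=6/41; mL=1629/6929, mR=-3/41; mL+mR=1122/6929 → advance +1; mR−mL=-2136/6929 → turn -1·90°
n=4: pose=(4,-6,S); sL=60/433, sR=60/313; mL=35370/135529, mR=-30/313; mL+mR=22380/135529 → advance +1; mR−mL=-48360/135529 → turn -1·90°
n=5: pose=(4,-7,W); sL=5/24, sR=15/52; mL=245/624, mR=-15/104; mL+mR=155/624 → advance +1; mR−mL=-335/624 → turn -1·90°
n=6: pose=(3,-7,N); sL=60/193, sR=12/61; mL=4146/11773, mR=-6/61; mL+mR=2988/11773 → advance +1; mR−mL=-5304/11773 → turn -1·90°
n=7: pose=(3,-6,E); sL=30/169, sR=6/41; mL=1629/6929, mR=-3/41; mL+mR=1122/6929 → advance +1; mR−mL=-2136/6929 → turn -1·90°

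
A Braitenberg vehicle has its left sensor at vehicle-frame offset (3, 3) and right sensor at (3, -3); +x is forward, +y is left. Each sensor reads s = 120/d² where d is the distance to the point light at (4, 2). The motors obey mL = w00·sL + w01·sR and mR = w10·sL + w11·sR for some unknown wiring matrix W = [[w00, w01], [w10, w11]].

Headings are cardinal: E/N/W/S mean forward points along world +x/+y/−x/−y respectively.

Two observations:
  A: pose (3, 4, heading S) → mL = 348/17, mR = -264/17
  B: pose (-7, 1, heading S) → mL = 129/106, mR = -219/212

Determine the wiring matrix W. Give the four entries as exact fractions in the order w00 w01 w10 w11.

1 -1/2 -1/2 -1/2

obs A: pose=(3,4,S) → sL=24, sR=120/17, mL=348/17, mR=-264/17
obs B: pose=(-7,1,S) → sL=3/2, sR=30/53, mL=129/106, mR=-219/212
sensor matrix S = [[24, 120/17], [3/2, 30/53]]; det S = 2700/901
solve [mL_A; mL_B] = S·[w00; w01] and [mR_A; mR_B] = S·[w10; w11]:
  w00 = 1, w01 = -1/2, w10 = -1/2, w11 = -1/2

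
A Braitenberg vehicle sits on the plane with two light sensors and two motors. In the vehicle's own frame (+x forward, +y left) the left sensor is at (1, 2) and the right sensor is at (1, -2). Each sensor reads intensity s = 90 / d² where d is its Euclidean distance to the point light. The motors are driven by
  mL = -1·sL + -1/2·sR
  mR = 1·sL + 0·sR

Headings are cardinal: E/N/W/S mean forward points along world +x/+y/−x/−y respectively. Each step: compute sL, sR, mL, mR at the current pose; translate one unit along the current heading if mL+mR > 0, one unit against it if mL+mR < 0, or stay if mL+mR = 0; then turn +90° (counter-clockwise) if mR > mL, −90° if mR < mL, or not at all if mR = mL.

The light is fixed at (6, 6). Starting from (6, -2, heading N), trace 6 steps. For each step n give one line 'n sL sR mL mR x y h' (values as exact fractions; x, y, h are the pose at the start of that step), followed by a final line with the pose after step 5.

0 90/53 90/53 -135/53 90/53 6 -2 N
1 45/61 9/5 -999/610 45/61 6 -3 W
2 90/109 90/101 -13995/11009 90/109 7 -3 S
3 9/4 45/52 -279/104 9/4 7 -2 E
4 90/53 90/53 -135/53 90/53 6 -2 N
5 45/61 9/5 -999/610 45/61 6 -3 W
final 7 -3 S

n=0: pose=(6,-2,N); sL=90/53, sR=90/53; mL=-135/53, mR=90/53; mL+mR=-45/53 → advance -1; mR−mL=225/53 → turn +1·90°
n=1: pose=(6,-3,W); sL=45/61, sR=9/5; mL=-999/610, mR=45/61; mL+mR=-9/10 → advance -1; mR−mL=1449/610 → turn +1·90°
n=2: pose=(7,-3,S); sL=90/109, sR=90/101; mL=-13995/11009, mR=90/109; mL+mR=-45/101 → advance -1; mR−mL=23085/11009 → turn +1·90°
n=3: pose=(7,-2,E); sL=9/4, sR=45/52; mL=-279/104, mR=9/4; mL+mR=-45/104 → advance -1; mR−mL=513/104 → turn +1·90°
n=4: pose=(6,-2,N); sL=90/53, sR=90/53; mL=-135/53, mR=90/53; mL+mR=-45/53 → advance -1; mR−mL=225/53 → turn +1·90°
n=5: pose=(6,-3,W); sL=45/61, sR=9/5; mL=-999/610, mR=45/61; mL+mR=-9/10 → advance -1; mR−mL=1449/610 → turn +1·90°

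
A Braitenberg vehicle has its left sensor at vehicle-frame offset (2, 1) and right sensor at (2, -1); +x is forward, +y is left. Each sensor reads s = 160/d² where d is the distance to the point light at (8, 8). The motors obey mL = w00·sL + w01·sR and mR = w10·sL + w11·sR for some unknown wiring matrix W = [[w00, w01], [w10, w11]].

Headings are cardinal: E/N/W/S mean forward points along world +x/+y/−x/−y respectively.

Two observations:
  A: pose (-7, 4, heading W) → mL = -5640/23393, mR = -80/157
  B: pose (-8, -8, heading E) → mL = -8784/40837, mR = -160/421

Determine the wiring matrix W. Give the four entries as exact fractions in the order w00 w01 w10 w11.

obs A: pose=(-7,4,W) → sL=80/157, sR=80/149, mL=-5640/23393, mR=-80/157
obs B: pose=(-8,-8,E) → sL=160/421, sR=32/97, mL=-8784/40837, mR=-160/421
sensor matrix S = [[80/157, 80/149], [160/421, 32/97]]; det S = -34344960/955299941
solve [mL_A; mL_B] = S·[w00; w01] and [mR_A; mR_B] = S·[w10; w11]:
  w00 = -1, w01 = 1/2, w10 = -1, w11 = 0

-1 1/2 -1 0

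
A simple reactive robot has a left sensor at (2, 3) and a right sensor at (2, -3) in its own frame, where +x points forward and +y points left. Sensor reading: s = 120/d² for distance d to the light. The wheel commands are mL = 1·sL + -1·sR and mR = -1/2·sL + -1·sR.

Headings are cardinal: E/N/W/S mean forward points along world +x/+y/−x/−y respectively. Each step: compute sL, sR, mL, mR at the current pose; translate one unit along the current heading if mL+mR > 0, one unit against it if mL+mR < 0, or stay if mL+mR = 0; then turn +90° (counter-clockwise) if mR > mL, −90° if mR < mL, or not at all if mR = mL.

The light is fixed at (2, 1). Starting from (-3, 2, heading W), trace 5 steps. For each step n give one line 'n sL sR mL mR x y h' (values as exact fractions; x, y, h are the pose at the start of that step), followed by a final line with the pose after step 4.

0 120/53 24/13 288/689 -2052/689 -3 2 W
1 60/29 12 -288/29 -378/29 -2 2 N
2 120/13 120/13 0 -180/13 -2 1 E
3 15 30/17 225/17 -315/34 -3 1 S
4 24/13 120/53 -288/689 -2196/689 -3 0 W
final -2 0 N

n=0: pose=(-3,2,W); sL=120/53, sR=24/13; mL=288/689, mR=-2052/689; mL+mR=-1764/689 → advance -1; mR−mL=-180/53 → turn -1·90°
n=1: pose=(-2,2,N); sL=60/29, sR=12; mL=-288/29, mR=-378/29; mL+mR=-666/29 → advance -1; mR−mL=-90/29 → turn -1·90°
n=2: pose=(-2,1,E); sL=120/13, sR=120/13; mL=0, mR=-180/13; mL+mR=-180/13 → advance -1; mR−mL=-180/13 → turn -1·90°
n=3: pose=(-3,1,S); sL=15, sR=30/17; mL=225/17, mR=-315/34; mL+mR=135/34 → advance +1; mR−mL=-45/2 → turn -1·90°
n=4: pose=(-3,0,W); sL=24/13, sR=120/53; mL=-288/689, mR=-2196/689; mL+mR=-2484/689 → advance -1; mR−mL=-36/13 → turn -1·90°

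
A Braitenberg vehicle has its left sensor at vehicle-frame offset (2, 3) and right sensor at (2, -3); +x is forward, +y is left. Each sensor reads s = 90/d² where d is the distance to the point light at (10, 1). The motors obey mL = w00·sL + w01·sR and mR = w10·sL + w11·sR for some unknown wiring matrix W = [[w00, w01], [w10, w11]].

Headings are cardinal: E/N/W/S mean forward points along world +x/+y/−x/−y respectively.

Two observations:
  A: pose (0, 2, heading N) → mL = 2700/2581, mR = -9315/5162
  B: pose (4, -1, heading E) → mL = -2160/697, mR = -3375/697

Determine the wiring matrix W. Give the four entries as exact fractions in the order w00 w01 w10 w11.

obs A: pose=(0,2,N) → sL=45/89, sR=45/29, mL=2700/2581, mR=-9315/5162
obs B: pose=(4,-1,E) → sL=90/17, sR=90/41, mL=-2160/697, mR=-3375/697
sensor matrix S = [[45/89, 45/29], [90/17, 90/41]]; det S = -12781800/1798957
solve [mL_A; mL_B] = S·[w00; w01] and [mR_A; mR_B] = S·[w10; w11]:
  w00 = -1, w01 = 1, w10 = -1/2, w11 = -1

-1 1 -1/2 -1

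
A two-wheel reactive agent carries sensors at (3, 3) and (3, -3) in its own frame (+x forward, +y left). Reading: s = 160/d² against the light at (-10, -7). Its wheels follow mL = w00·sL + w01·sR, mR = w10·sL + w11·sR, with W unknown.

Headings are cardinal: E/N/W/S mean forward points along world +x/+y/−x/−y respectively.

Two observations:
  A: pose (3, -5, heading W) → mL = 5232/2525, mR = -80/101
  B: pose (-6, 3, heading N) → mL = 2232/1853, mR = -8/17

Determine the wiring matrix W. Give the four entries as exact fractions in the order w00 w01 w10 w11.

1/2 1 -1/2 0

obs A: pose=(3,-5,W) → sL=160/101, sR=32/25, mL=5232/2525, mR=-80/101
obs B: pose=(-6,3,N) → sL=16/17, sR=80/109, mL=2232/1853, mR=-8/17
sensor matrix S = [[160/101, 32/25], [16/17, 80/109]]; det S = -196608/4678825
solve [mL_A; mL_B] = S·[w00; w01] and [mR_A; mR_B] = S·[w10; w11]:
  w00 = 1/2, w01 = 1, w10 = -1/2, w11 = 0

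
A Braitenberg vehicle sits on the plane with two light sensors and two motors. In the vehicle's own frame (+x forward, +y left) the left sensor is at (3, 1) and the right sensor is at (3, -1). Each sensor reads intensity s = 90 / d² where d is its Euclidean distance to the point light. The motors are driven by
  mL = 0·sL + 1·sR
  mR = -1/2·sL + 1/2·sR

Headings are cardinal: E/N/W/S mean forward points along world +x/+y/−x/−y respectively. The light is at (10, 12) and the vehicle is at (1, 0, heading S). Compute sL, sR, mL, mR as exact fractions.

left sensor world pos  = (2, -3); dL² = 289
right sensor world pos = (0, -3); dR² = 325
sL = 90/289 = 90/289
sR = 90/325 = 18/65
mL = 0·sL + 1·sR = 18/65
mR = -1/2·sL + 1/2·sR = -324/18785

90/289 18/65 18/65 -324/18785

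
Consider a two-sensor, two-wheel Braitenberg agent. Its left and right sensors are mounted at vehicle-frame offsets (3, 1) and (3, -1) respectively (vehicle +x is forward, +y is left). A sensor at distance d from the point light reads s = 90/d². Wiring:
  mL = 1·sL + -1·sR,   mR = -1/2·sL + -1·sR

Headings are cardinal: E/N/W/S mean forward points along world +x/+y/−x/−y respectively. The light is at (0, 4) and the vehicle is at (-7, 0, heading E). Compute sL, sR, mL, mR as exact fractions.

18/5 90/41 288/205 -819/205

left sensor world pos  = (-4, 1); dL² = 25
right sensor world pos = (-4, -1); dR² = 41
sL = 90/25 = 18/5
sR = 90/41 = 90/41
mL = 1·sL + -1·sR = 288/205
mR = -1/2·sL + -1·sR = -819/205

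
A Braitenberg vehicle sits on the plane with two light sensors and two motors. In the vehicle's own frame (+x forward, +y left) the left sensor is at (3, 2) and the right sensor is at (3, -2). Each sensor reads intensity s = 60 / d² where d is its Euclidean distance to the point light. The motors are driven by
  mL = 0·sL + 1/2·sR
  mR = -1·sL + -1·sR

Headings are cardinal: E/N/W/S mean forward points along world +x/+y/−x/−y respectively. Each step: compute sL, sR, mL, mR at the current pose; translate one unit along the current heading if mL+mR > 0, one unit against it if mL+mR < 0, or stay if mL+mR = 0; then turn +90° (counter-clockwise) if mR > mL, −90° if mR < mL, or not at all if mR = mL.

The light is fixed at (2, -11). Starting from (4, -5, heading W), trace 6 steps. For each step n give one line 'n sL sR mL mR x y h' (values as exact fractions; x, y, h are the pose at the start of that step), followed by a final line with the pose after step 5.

n=0: pose=(4,-5,W); sL=60/17, sR=12/13; mL=6/13, mR=-984/221; mL+mR=-882/221 → advance -1; mR−mL=-1086/221 → turn -1·90°
n=1: pose=(5,-5,N); sL=30/41, sR=30/53; mL=15/53, mR=-2820/2173; mL+mR=-2205/2173 → advance -1; mR−mL=-3435/2173 → turn -1·90°
n=2: pose=(5,-6,E); sL=12/17, sR=4/3; mL=2/3, mR=-104/51; mL+mR=-70/51 → advance -1; mR−mL=-46/17 → turn -1·90°
n=3: pose=(4,-6,S); sL=3, sR=15; mL=15/2, mR=-18; mL+mR=-21/2 → advance -1; mR−mL=-51/2 → turn -1·90°
n=4: pose=(4,-5,W); sL=60/17, sR=12/13; mL=6/13, mR=-984/221; mL+mR=-882/221 → advance -1; mR−mL=-1086/221 → turn -1·90°
n=5: pose=(5,-5,N); sL=30/41, sR=30/53; mL=15/53, mR=-2820/2173; mL+mR=-2205/2173 → advance -1; mR−mL=-3435/2173 → turn -1·90°

0 60/17 12/13 6/13 -984/221 4 -5 W
1 30/41 30/53 15/53 -2820/2173 5 -5 N
2 12/17 4/3 2/3 -104/51 5 -6 E
3 3 15 15/2 -18 4 -6 S
4 60/17 12/13 6/13 -984/221 4 -5 W
5 30/41 30/53 15/53 -2820/2173 5 -5 N
final 5 -6 E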